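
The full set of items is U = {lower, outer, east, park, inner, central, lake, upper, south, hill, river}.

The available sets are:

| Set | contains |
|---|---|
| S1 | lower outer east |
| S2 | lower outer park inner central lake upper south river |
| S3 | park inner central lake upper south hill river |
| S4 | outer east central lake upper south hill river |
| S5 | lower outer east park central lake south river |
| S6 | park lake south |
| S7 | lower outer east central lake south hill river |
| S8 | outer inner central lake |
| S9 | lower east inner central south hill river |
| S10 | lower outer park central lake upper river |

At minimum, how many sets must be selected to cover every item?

2

S3 and S7 together: S3 ∪ S7 = {lower, outer, east, park, inner, central, lake, upper, south, hill, river} — every item is covered.
No single set has all 11 items (the largest, S2, has 9), so 2 is optimal.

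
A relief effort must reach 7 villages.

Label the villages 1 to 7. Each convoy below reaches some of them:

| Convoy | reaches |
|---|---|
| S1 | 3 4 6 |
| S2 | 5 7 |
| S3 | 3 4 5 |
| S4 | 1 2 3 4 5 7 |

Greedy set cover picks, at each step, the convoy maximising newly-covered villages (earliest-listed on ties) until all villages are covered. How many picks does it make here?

Greedy: pick S4 (covers 6 new) → pick S1 (covers 1 new). Total picks: 2.

2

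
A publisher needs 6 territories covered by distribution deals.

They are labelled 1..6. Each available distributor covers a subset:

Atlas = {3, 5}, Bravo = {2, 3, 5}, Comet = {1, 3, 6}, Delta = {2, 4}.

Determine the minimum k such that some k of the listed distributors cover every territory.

3

Take {Bravo, Comet, Delta}. Their union is {1, 2, 3, 4, 5, 6}, which is all 6 territories.
Only Comet contains 1, so Comet is forced; the remaining 3 territories need at least 2 more distributors (each remaining distributor adds at most 2) — so at least 3 distributors are needed, and 3 is optimal.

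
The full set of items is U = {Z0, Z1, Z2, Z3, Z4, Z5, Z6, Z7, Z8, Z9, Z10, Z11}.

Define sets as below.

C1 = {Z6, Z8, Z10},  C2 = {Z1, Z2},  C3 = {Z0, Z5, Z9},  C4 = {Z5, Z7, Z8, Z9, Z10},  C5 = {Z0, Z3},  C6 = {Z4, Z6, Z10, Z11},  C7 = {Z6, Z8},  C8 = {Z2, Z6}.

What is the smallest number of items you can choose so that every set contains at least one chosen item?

The 4 items {Z0, Z2, Z6, Z9} hit every set.
No choice of 3 items meets every set, so 4 is the minimum.

4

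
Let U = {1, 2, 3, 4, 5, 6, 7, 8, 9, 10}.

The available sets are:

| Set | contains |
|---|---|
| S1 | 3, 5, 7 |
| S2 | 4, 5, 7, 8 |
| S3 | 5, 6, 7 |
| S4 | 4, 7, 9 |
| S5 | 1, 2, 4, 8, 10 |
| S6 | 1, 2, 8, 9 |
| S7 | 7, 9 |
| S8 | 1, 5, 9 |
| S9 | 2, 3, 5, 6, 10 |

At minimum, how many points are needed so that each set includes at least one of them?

3

H = {1, 6, 7} meets every set (each contains at least one member of H), and |H| = 3.
No choice of 2 points meets every set, so 3 is the minimum.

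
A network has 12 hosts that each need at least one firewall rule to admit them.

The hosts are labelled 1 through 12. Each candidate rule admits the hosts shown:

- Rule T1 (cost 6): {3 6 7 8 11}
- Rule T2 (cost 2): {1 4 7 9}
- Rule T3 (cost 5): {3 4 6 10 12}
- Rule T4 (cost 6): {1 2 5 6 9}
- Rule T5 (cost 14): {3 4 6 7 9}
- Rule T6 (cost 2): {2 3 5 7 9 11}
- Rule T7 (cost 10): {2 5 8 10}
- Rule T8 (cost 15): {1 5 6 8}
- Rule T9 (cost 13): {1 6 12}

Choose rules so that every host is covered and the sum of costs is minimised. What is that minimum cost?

15

T1, T2, T3, T6 together cover every host (T1 ∪ T2 ∪ T3 ∪ T6 = {1, 2, 3, 4, 5, 6, 7, 8, 9, 10, 11, 12}); total cost 6 + 2 + 5 + 2 = 15.
No covering selection has total cost below 15.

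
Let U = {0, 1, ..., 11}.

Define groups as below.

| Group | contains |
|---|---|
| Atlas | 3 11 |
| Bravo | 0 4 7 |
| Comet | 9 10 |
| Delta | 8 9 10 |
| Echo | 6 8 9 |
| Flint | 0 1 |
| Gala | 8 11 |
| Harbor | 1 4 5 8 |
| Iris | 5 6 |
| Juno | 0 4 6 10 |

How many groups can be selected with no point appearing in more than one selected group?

4

Comet, Flint, Gala, Iris are pairwise disjoint (Comet={9,10}; Flint={0,1}; Gala={8,11}; Iris={5,6}).
Every remaining group overlaps one of these, and no 5 of the listed groups are pairwise disjoint, so 4 is the maximum.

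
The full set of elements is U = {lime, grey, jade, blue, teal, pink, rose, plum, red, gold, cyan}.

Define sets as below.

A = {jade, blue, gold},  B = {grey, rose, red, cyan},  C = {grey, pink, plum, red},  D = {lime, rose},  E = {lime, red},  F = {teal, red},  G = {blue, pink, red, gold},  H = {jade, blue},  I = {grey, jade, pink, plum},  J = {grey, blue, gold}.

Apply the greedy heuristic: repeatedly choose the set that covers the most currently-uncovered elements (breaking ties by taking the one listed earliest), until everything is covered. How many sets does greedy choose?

Greedy: pick B (covers 4 new) → pick A (covers 3 new) → pick C (covers 2 new) → pick D (covers 1 new) → pick F (covers 1 new). Total picks: 5.

5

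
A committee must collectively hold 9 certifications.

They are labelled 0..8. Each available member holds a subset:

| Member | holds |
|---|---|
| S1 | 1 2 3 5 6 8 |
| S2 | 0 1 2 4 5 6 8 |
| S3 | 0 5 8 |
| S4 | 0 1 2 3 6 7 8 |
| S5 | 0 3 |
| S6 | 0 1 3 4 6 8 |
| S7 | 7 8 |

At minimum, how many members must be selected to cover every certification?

2

Take {S2, S4}. Their union is {0, 1, 2, 3, 4, 5, 6, 7, 8}, which is all 9 certifications.
No single member has all 9 certifications (the largest, S2, has 7), so 2 is optimal.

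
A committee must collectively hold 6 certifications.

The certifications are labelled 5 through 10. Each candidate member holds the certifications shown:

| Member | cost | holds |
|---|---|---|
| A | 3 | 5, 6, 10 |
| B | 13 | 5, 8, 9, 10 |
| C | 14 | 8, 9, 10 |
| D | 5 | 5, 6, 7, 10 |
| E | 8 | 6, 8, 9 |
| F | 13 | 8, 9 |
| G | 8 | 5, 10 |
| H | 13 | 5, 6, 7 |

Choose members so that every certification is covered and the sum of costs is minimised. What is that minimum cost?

13

D, E together cover every certification (D ∪ E = {5, 6, 7, 8, 9, 10}); total cost 5 + 8 = 13.
The greedy pick A, E, D costs 16; no covering selection beats 13.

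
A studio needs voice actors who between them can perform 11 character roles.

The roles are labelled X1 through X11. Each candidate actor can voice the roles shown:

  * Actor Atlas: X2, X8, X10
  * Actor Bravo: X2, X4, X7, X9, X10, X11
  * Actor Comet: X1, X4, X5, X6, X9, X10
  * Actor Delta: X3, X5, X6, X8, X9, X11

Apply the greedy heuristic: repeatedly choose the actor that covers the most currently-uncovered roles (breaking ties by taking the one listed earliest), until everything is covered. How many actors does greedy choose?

Greedy: pick Bravo (covers 6 new) → pick Delta (covers 4 new) → pick Comet (covers 1 new). Total picks: 3.

3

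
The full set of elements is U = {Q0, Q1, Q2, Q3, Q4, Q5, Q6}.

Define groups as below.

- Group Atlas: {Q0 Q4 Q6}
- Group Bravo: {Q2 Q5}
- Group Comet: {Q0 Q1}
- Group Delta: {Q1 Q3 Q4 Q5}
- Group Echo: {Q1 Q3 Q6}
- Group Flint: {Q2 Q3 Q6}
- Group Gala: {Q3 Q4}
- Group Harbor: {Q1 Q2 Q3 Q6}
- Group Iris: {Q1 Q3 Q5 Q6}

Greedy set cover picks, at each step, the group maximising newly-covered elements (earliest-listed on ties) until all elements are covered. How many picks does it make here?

Greedy: pick Delta (covers 4 new) → pick Atlas (covers 2 new) → pick Bravo (covers 1 new). Total picks: 3.

3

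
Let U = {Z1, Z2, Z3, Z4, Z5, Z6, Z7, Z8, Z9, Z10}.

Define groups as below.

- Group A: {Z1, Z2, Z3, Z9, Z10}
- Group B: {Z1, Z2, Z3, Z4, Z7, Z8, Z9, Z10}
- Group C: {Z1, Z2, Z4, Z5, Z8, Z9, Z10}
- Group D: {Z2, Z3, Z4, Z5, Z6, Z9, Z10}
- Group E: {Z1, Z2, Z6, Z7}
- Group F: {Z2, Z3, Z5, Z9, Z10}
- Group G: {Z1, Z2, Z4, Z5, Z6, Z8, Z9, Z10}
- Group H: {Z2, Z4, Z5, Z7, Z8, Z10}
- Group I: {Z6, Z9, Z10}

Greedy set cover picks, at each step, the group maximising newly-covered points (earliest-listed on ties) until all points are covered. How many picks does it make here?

2

Greedy: pick B (covers 8 new) → pick D (covers 2 new). Total picks: 2.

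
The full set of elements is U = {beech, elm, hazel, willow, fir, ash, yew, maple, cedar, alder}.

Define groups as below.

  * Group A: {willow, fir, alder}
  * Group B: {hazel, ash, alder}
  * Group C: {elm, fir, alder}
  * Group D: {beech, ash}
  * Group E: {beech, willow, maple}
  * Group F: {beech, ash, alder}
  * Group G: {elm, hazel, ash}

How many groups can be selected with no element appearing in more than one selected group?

E, G are pairwise disjoint (E={beech,willow,maple}; G={elm,hazel,ash}).
Every remaining group overlaps one of these, and no 3 of the listed groups are pairwise disjoint, so 2 is the maximum.

2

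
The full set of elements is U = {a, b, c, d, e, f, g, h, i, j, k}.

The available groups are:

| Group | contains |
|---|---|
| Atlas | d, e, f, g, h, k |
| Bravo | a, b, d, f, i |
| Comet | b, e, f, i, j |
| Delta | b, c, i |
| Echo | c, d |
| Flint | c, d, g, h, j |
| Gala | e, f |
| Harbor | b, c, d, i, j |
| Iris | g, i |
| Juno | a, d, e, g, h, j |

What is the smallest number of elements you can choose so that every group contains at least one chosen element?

T = {d, e, i} meets every group (each contains at least one member of T), and |T| = 3.
The groups Echo, Gala, Iris are pairwise disjoint, so any hitting set needs a separate element for each — at least 3. Hence 3 is optimal.

3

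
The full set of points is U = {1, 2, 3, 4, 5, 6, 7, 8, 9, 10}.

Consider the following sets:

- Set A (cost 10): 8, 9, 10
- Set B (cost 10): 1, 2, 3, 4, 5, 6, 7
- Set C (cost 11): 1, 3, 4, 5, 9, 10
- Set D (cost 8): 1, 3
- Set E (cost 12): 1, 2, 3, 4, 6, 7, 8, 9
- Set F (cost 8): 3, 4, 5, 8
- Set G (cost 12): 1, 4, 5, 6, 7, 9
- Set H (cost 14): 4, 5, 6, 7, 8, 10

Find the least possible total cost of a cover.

A, B together cover every point (A ∪ B = {1, 2, 3, 4, 5, 6, 7, 8, 9, 10}); total cost 10 + 10 = 20.
No covering selection has total cost below 20.

20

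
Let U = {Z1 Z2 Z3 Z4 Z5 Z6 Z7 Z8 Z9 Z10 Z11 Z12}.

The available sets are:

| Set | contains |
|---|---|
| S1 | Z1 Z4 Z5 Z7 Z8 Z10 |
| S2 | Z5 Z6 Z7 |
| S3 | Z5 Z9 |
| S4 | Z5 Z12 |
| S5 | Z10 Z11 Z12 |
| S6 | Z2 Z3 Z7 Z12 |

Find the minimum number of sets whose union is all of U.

S1, S2, S3, S5, and S6 cover everything between them: the union {Z1, Z2, Z3, Z4, Z5, Z6, Z7, Z8, Z9, Z10, Z11, Z12} is all of U.
No 4 of the 6 sets cover everything (all 15 combinations miss at least one point), so 5 is optimal.

5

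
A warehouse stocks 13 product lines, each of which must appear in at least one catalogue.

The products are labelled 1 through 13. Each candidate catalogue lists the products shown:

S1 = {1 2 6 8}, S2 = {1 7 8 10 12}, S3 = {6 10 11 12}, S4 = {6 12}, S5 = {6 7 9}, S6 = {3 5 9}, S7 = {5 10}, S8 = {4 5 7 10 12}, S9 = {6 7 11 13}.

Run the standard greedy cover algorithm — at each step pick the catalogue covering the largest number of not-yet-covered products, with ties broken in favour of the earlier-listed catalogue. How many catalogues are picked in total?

5

Greedy: pick S2 (covers 5 new) → pick S6 (covers 3 new) → pick S9 (covers 3 new) → pick S1 (covers 1 new) → pick S8 (covers 1 new). Total picks: 5.
(The true minimum cover uses only 4 catalogues, so greedy is not optimal here.)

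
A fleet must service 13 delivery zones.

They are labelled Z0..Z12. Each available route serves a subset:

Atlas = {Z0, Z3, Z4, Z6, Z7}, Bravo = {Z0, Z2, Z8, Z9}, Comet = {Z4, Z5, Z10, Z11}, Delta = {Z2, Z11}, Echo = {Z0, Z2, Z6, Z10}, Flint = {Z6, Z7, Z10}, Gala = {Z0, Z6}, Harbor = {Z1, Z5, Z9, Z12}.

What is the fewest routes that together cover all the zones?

Take {Atlas, Bravo, Comet, Harbor}. Their union is {Z0, Z1, Z2, Z3, Z4, Z5, Z6, Z7, Z8, Z9, Z10, Z11, Z12}, which is all 13 zones.
Only Bravo contains Z8, so Bravo is forced; the remaining 9 zones need at least 3 more routes (each remaining route adds at most 4) — so at least 4 routes are needed, and 4 is optimal.

4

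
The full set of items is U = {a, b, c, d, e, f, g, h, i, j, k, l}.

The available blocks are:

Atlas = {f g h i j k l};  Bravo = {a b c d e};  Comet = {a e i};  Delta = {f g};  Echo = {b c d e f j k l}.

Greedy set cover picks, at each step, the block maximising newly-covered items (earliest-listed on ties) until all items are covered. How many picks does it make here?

3

Greedy: pick Echo (covers 8 new) → pick Atlas (covers 3 new) → pick Bravo (covers 1 new). Total picks: 3.
(The true minimum cover uses only 2 blocks, so greedy is not optimal here.)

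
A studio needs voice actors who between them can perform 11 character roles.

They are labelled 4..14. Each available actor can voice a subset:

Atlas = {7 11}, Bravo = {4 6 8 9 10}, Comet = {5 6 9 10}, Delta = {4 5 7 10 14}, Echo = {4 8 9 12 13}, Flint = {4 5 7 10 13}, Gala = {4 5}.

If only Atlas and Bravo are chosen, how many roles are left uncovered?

Union of Atlas, Bravo = {4, 6, 7, 8, 9, 10, 11}.
Not covered: 5, 12, 13, 14 — 4 roles.

4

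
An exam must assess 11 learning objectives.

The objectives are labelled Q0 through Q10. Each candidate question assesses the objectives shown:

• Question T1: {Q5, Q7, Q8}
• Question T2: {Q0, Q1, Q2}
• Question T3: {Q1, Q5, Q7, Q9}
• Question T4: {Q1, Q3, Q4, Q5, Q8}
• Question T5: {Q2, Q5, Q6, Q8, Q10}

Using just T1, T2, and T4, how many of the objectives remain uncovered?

3

Union of T1, T2, T4 = {Q0, Q1, Q2, Q3, Q4, Q5, Q7, Q8}.
Not covered: Q6, Q9, Q10 — 3 objectives.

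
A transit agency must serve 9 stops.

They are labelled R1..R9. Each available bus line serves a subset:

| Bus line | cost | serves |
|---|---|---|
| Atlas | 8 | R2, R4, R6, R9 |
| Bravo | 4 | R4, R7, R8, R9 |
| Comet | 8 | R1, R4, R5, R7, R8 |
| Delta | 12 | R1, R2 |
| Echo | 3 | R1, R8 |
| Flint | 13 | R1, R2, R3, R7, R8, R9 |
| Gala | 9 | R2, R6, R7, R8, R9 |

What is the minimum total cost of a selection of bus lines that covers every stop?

Atlas, Comet, Flint together cover every stop (Atlas ∪ Comet ∪ Flint = {R1, R2, R3, R4, R5, R6, R7, R8, R9}); total cost 8 + 8 + 13 = 29.
The greedy pick Bravo, Echo, Atlas, Comet, Flint costs 36; no covering selection beats 29.

29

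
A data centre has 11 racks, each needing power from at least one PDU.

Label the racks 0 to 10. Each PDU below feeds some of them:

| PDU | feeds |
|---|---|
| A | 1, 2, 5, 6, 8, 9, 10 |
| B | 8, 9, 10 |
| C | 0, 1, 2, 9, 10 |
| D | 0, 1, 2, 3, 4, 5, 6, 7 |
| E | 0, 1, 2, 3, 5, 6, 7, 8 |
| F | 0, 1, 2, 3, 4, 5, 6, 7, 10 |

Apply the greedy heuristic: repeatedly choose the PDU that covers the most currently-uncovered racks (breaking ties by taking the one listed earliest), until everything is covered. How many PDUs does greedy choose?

Greedy: pick F (covers 9 new) → pick A (covers 2 new). Total picks: 2.

2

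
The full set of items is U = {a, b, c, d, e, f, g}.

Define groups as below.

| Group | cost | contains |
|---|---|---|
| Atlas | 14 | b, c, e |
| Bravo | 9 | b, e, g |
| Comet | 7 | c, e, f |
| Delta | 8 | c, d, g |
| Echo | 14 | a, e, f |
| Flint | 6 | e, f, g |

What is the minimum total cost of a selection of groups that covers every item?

31

Bravo, Delta, Echo together cover every item (Bravo ∪ Delta ∪ Echo = {a, b, c, d, e, f, g}); total cost 9 + 8 + 14 = 31.
The greedy pick Flint, Delta, Bravo, Echo costs 37; no covering selection beats 31.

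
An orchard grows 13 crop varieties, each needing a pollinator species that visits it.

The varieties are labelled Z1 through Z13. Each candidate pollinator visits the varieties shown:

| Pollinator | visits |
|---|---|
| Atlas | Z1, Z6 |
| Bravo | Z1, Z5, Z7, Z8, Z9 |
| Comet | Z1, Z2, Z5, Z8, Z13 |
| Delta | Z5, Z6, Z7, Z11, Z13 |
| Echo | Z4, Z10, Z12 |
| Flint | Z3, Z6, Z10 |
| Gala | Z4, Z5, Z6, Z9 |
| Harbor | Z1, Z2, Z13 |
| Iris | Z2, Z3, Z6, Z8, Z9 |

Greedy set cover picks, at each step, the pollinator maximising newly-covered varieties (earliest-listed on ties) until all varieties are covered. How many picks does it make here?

Greedy: pick Bravo (covers 5 new) → pick Delta (covers 3 new) → pick Echo (covers 3 new) → pick Iris (covers 2 new). Total picks: 4.

4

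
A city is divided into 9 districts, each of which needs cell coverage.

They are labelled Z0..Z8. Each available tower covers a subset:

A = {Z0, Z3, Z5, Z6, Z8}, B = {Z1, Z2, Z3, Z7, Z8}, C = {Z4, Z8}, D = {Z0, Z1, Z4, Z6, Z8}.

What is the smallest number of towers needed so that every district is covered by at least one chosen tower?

3

A and B and D together: A ∪ B ∪ D = {Z0, Z1, Z2, Z3, Z4, Z5, Z6, Z7, Z8} — every district is covered.
Only B contains Z2, so B is forced; the remaining 4 districts need at least 2 more towers (each remaining tower adds at most 3) — so at least 3 towers are needed, and 3 is optimal.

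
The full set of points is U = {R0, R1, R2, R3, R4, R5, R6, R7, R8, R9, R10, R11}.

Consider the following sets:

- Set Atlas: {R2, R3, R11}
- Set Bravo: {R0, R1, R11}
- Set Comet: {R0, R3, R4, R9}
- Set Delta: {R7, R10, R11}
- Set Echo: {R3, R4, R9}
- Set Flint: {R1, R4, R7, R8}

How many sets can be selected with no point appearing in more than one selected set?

2

Atlas, Flint are pairwise disjoint (Atlas={R2,R3,R11}; Flint={R1,R4,R7,R8}).
Every remaining set overlaps one of these, and no 3 of the listed sets are pairwise disjoint, so 2 is the maximum.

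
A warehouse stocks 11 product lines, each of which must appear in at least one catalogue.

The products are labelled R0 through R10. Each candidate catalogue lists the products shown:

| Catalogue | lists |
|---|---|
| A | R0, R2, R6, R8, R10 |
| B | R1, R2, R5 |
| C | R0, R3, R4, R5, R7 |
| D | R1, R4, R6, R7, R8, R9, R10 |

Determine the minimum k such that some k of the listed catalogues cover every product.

3

A and C and D together: A ∪ C ∪ D = {R0, R1, R2, R3, R4, R5, R6, R7, R8, R9, R10} — every product is covered.
Only C contains R3, so C is forced; the remaining 6 products need at least 2 more catalogues (each remaining catalogue adds at most 5) — so at least 3 catalogues are needed, and 3 is optimal.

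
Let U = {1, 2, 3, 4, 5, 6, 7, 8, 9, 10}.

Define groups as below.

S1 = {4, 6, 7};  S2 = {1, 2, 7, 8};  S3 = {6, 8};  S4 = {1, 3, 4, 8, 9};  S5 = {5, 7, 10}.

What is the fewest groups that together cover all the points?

S2, S3, S4, and S5 cover everything between them: the union {1, 2, 3, 4, 5, 6, 7, 8, 9, 10} is all of U.
No 3 of the 5 groups cover everything (all 10 combinations miss at least one point), so 4 is optimal.

4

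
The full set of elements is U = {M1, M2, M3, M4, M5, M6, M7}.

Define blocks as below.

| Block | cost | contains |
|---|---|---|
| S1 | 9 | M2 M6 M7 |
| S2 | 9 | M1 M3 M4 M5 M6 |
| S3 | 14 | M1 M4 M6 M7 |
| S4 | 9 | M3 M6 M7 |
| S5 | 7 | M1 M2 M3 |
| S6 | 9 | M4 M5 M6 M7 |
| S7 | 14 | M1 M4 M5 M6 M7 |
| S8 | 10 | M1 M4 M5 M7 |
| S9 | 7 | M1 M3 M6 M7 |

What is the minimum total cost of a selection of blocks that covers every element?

S5, S6 together cover every element (S5 ∪ S6 = {M1, M2, M3, M4, M5, M6, M7}); total cost 7 + 9 = 16.
The greedy pick S9, S2, S5 costs 23; no covering selection beats 16.

16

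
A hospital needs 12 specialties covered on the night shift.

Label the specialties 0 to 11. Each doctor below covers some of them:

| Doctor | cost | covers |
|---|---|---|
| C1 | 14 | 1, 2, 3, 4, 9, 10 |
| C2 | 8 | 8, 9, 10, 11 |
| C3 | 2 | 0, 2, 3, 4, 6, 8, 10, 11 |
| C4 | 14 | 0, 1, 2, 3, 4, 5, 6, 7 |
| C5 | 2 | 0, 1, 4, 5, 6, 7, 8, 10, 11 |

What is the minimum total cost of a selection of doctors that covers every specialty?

C2, C3, C5 together cover every specialty (C2 ∪ C3 ∪ C5 = {0, 1, 2, 3, 4, 5, 6, 7, 8, 9, 10, 11}); total cost 8 + 2 + 2 = 12.
No covering selection has total cost below 12.

12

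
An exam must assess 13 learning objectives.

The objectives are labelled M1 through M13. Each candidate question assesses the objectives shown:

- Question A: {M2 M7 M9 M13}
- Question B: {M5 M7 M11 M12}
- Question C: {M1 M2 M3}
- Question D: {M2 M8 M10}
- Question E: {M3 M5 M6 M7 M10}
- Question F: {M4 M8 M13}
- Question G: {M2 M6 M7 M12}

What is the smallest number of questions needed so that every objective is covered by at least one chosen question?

5

A and B and C and E and F together: A ∪ B ∪ C ∪ E ∪ F = {M1, M2, M3, M4, M5, M6, M7, M8, M9, M10, M11, M12, M13} — every objective is covered.
No 4 of the 7 questions cover everything (all 35 combinations miss at least one objective), so 5 is optimal.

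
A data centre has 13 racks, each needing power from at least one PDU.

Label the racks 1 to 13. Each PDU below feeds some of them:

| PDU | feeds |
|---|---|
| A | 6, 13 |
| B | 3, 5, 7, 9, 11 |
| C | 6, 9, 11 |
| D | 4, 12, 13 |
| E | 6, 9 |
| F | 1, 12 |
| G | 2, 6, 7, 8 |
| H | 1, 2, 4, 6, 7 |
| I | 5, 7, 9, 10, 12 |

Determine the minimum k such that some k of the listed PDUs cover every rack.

Take {B, D, G, H, I}. Their union is {1, 2, 3, 4, 5, 6, 7, 8, 9, 10, 11, 12, 13}, which is all 13 racks.
No 4 of the 9 PDUs cover everything (all 126 combinations miss at least one rack), so 5 is optimal.

5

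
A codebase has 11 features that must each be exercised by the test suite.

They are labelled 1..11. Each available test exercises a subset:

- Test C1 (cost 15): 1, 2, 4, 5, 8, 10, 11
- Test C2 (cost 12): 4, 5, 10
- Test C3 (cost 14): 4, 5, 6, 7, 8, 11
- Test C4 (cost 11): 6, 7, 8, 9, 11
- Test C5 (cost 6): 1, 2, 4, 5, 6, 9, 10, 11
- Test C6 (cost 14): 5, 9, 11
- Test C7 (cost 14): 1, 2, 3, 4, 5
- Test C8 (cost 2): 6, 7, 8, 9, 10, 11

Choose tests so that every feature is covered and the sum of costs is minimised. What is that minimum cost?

C7, C8 together cover every feature (C7 ∪ C8 = {1, 2, 3, 4, 5, 6, 7, 8, 9, 10, 11}); total cost 14 + 2 = 16.
The greedy pick C8, C5, C7 costs 22; no covering selection beats 16.

16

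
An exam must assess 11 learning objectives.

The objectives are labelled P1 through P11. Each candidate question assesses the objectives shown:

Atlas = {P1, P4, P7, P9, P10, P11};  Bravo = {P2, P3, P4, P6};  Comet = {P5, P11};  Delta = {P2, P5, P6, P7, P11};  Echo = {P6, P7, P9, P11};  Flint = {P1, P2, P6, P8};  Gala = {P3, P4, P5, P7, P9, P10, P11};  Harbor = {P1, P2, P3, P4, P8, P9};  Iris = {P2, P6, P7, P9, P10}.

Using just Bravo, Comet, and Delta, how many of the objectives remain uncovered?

Union of Bravo, Comet, Delta = {P2, P3, P4, P5, P6, P7, P11}.
Not covered: P1, P8, P9, P10 — 4 objectives.

4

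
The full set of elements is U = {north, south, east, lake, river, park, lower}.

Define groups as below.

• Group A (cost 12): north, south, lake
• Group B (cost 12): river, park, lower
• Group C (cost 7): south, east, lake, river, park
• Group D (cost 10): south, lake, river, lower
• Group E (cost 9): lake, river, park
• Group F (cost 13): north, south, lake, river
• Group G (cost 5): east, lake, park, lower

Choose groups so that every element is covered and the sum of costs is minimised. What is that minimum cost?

F, G together cover every element (F ∪ G = {north, south, east, lake, river, park, lower}); total cost 13 + 5 = 18.
The greedy pick G, C, A costs 24; no covering selection beats 18.

18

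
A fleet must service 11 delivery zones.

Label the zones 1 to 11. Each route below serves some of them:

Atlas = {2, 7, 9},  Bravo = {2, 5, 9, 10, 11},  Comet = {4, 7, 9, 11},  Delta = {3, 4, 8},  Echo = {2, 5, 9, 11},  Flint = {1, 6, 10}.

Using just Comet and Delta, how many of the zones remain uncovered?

5

Union of Comet, Delta = {3, 4, 7, 8, 9, 11}.
Not covered: 1, 2, 5, 6, 10 — 5 zones.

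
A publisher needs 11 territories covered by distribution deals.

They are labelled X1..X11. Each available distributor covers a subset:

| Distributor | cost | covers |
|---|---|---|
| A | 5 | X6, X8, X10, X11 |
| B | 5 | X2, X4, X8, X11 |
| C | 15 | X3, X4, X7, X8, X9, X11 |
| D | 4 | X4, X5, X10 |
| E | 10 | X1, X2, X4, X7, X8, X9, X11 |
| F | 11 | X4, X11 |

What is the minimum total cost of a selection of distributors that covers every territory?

34

A, C, D, E together cover every territory (A ∪ C ∪ D ∪ E = {X1, X2, X3, X4, X5, X6, X7, X8, X9, X10, X11}); total cost 5 + 15 + 4 + 10 = 34.
No covering selection has total cost below 34.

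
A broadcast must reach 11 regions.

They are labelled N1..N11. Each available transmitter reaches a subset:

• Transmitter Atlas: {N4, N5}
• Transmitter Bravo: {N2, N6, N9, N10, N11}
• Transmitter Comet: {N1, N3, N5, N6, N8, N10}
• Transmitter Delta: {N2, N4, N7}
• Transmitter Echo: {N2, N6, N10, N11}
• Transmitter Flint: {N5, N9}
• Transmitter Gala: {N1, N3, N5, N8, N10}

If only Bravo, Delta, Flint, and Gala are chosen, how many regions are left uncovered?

0

Union of Bravo, Delta, Flint, Gala = {N1, N2, N3, N4, N5, N6, N7, N8, N9, N10, N11} — that's every region, so 0 are uncovered.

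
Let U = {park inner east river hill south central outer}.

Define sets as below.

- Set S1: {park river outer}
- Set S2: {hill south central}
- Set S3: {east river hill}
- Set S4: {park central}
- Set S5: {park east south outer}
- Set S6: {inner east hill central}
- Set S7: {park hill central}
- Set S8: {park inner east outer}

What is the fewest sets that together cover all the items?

S2, S3, and S8 cover everything between them: the union {park, inner, east, river, hill, south, central, outer} is all of U.
No 2 of the 8 sets cover everything (all 28 combinations miss at least one item), so 3 is optimal.

3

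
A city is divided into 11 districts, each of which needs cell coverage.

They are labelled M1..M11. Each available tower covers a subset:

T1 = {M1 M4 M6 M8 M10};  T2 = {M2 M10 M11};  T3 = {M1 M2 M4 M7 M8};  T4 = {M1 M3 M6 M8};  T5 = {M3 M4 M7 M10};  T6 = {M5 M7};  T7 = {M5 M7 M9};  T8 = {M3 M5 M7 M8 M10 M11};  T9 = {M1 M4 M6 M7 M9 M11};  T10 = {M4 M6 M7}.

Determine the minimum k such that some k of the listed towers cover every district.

T3 and T8 and T9 together: T3 ∪ T8 ∪ T9 = {M1, M2, M3, M4, M5, M6, M7, M8, M9, M10, M11} — every district is covered.
No 2 of the 10 towers cover everything (all 45 combinations miss at least one district), so 3 is optimal.

3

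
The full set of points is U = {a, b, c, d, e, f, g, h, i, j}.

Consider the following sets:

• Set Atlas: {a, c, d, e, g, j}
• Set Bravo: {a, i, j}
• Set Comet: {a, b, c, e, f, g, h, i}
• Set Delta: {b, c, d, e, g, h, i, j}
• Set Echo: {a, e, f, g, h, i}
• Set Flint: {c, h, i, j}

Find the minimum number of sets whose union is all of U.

2

Comet and Delta together: Comet ∪ Delta = {a, b, c, d, e, f, g, h, i, j} — every point is covered.
No single set has all 10 points (the largest, Comet, has 8), so 2 is optimal.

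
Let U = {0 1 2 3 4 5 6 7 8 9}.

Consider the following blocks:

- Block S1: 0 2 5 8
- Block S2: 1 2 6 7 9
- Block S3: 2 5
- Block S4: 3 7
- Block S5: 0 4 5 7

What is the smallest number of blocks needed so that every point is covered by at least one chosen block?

S1, S2, S4, and S5 cover everything between them: the union {0, 1, 2, 3, 4, 5, 6, 7, 8, 9} is all of U.
No 3 of the 5 blocks cover everything (all 10 combinations miss at least one point), so 4 is optimal.

4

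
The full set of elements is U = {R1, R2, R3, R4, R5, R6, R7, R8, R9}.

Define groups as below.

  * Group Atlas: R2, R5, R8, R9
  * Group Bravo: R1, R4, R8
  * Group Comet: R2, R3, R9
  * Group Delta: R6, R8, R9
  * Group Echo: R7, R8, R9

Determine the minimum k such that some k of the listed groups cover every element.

5

Atlas, Bravo, Comet, Delta, and Echo cover everything between them: the union {R1, R2, R3, R4, R5, R6, R7, R8, R9} is all of U.
No 4 of the 5 groups cover everything (all 5 combinations miss at least one element), so 5 is optimal.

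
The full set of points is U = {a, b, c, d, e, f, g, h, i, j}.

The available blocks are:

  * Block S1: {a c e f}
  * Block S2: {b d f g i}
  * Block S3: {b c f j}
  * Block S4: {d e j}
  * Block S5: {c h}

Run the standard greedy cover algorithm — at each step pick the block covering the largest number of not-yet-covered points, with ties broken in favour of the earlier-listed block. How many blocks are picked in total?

4

Greedy: pick S2 (covers 5 new) → pick S1 (covers 3 new) → pick S3 (covers 1 new) → pick S5 (covers 1 new). Total picks: 4.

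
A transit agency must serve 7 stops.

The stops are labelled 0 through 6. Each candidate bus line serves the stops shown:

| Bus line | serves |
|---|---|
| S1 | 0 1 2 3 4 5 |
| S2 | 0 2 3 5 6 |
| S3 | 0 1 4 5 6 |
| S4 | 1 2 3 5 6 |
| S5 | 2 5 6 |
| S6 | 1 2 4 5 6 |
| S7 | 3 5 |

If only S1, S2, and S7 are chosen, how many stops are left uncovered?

Union of S1, S2, S7 = {0, 1, 2, 3, 4, 5, 6} — that's every stop, so 0 are uncovered.

0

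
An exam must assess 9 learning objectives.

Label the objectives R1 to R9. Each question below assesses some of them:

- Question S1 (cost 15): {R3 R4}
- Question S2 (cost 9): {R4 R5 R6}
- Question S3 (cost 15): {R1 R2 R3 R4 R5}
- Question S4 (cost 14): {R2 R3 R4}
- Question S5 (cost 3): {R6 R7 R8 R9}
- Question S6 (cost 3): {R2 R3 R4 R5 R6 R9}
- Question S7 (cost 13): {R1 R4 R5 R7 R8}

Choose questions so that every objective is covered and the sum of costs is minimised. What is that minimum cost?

16

S6, S7 together cover every objective (S6 ∪ S7 = {R1, R2, R3, R4, R5, R6, R7, R8, R9}); total cost 3 + 13 = 16.
The greedy pick S6, S5, S7 costs 19; no covering selection beats 16.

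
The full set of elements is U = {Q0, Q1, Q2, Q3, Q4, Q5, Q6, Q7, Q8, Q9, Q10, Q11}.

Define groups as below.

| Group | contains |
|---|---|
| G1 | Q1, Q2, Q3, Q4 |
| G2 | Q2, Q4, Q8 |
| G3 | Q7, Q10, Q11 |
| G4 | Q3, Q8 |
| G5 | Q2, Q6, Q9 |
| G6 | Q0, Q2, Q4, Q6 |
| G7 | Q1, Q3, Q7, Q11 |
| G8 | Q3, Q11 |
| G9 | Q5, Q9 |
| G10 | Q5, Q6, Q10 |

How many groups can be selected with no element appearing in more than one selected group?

G3, G4, G6, G9 are pairwise disjoint (G3={Q7,Q10,Q11}; G4={Q3,Q8}; G6={Q0,Q2,Q4,Q6}; G9={Q5,Q9}).
Every remaining group overlaps one of these, and no 5 of the listed groups are pairwise disjoint, so 4 is the maximum.

4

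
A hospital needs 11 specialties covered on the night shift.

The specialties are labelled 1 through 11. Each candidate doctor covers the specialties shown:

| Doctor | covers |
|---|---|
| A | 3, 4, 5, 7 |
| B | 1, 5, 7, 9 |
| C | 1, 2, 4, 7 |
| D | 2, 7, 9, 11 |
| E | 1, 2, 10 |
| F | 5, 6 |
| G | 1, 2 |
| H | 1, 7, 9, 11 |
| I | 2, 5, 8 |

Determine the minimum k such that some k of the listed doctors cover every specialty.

5

Take {A, D, E, F, I}. Their union is {1, 2, 3, 4, 5, 6, 7, 8, 9, 10, 11}, which is all 11 specialties.
No 4 of the 9 doctors cover everything (all 126 combinations miss at least one specialty), so 5 is optimal.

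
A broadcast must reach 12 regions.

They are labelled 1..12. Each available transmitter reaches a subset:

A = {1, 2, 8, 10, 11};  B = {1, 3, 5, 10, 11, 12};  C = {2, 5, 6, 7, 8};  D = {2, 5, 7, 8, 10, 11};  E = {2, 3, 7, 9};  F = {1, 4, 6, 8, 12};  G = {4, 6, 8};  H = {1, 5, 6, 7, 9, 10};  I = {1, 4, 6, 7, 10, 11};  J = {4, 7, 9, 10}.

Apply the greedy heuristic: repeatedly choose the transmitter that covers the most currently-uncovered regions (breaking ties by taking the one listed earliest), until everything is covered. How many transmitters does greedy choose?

Greedy: pick B (covers 6 new) → pick C (covers 4 new) → pick J (covers 2 new). Total picks: 3.

3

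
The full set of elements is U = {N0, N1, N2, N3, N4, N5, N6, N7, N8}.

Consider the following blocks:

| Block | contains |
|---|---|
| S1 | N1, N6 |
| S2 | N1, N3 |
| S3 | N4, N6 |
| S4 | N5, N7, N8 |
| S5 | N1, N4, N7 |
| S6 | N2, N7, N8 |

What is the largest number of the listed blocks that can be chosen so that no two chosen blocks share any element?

S2, S3, S4 are pairwise disjoint (S2={N1,N3}; S3={N4,N6}; S4={N5,N7,N8}).
Every remaining block overlaps one of these, and no 4 of the listed blocks are pairwise disjoint, so 3 is the maximum.

3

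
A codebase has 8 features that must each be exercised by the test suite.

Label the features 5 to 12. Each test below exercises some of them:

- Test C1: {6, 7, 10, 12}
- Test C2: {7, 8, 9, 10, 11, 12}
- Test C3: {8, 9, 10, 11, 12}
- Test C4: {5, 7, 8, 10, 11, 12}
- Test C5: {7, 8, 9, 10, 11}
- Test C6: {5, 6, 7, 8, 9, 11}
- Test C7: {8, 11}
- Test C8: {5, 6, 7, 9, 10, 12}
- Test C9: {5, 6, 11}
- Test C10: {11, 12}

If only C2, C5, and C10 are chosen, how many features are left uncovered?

Union of C2, C5, C10 = {7, 8, 9, 10, 11, 12}.
Not covered: 5, 6 — 2 features.

2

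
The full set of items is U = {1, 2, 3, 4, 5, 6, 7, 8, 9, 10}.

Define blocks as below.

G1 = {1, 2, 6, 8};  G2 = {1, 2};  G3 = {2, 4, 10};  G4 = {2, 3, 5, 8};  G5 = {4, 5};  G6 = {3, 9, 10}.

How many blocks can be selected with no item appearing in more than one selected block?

G1, G5, G6 are pairwise disjoint (G1={1,2,6,8}; G5={4,5}; G6={3,9,10}).
Every remaining block overlaps one of these, and no 4 of the listed blocks are pairwise disjoint, so 3 is the maximum.

3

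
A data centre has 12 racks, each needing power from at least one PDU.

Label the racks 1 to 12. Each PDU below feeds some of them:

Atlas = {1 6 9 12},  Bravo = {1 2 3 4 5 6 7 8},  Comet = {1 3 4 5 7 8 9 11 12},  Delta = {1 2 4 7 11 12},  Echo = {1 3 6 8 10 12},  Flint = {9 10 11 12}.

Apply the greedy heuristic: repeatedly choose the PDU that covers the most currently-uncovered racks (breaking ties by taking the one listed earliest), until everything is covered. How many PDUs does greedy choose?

Greedy: pick Comet (covers 9 new) → pick Bravo (covers 2 new) → pick Echo (covers 1 new). Total picks: 3.
(The true minimum cover uses only 2 PDUs, so greedy is not optimal here.)

3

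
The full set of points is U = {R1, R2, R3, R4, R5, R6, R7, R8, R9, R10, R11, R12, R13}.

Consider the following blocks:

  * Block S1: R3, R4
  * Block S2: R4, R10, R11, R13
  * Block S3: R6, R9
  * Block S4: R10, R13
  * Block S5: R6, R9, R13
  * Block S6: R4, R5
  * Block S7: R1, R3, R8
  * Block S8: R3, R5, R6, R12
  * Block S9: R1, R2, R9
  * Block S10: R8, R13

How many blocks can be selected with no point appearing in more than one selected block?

S3, S4, S6, S7 are pairwise disjoint (S3={R6,R9}; S4={R10,R13}; S6={R4,R5}; S7={R1,R3,R8}).
Every remaining block overlaps one of these, and no 5 of the listed blocks are pairwise disjoint, so 4 is the maximum.

4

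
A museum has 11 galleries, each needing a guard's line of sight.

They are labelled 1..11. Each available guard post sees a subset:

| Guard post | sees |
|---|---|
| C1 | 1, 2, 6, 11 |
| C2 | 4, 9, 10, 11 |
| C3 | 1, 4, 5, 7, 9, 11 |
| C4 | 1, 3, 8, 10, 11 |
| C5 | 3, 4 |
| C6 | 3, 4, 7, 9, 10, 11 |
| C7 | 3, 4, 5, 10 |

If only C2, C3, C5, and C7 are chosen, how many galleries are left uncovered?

Union of C2, C3, C5, C7 = {1, 3, 4, 5, 7, 9, 10, 11}.
Not covered: 2, 6, 8 — 3 galleries.

3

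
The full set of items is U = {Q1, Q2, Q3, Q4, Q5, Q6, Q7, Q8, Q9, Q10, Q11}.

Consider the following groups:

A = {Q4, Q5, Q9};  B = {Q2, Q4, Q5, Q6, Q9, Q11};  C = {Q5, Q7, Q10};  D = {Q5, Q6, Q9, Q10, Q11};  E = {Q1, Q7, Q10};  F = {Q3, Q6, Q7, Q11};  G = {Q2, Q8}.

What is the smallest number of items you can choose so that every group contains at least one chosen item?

Take H = {Q2, Q7, Q9}. Each listed group contains at least one of these, so H is a hitting set of size 3.
The groups A, F, G are pairwise disjoint, so any hitting set needs a separate item for each — at least 3. Hence 3 is optimal.

3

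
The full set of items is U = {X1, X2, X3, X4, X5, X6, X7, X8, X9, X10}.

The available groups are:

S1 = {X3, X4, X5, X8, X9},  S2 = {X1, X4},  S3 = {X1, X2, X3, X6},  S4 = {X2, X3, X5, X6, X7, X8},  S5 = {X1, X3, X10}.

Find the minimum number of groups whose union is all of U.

S1, S4, and S5 cover everything between them: the union {X1, X2, X3, X4, X5, X6, X7, X8, X9, X10} is all of U.
Only S4 contains X7, so S4 is forced; the remaining 4 items need at least 2 more groups (each remaining group adds at most 2) — so at least 3 groups are needed, and 3 is optimal.

3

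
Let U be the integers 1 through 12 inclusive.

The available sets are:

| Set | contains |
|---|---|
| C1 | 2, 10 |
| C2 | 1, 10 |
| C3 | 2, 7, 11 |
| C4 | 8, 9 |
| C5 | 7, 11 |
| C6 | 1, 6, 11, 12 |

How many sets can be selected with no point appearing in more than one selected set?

C1, C4, C5 are pairwise disjoint (C1={2,10}; C4={8,9}; C5={7,11}).
Every remaining set overlaps one of these, and no 4 of the listed sets are pairwise disjoint, so 3 is the maximum.

3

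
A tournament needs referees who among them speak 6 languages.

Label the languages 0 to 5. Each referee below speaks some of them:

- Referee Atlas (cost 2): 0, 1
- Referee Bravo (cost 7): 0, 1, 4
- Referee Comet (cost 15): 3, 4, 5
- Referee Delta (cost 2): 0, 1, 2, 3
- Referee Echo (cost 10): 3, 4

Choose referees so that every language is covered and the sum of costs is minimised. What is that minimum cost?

17

Comet, Delta together cover every language (Comet ∪ Delta = {0, 1, 2, 3, 4, 5}); total cost 15 + 2 = 17.
The greedy pick Delta, Bravo, Comet costs 24; no covering selection beats 17.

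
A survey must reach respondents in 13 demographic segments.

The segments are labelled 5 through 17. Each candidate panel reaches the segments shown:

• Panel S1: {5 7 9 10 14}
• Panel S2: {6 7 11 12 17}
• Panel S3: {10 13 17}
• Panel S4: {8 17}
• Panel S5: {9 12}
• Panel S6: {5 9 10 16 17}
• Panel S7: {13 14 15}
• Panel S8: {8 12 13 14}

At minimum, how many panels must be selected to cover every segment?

4

Take {S2, S6, S7, S8}. Their union is {5, 6, 7, 8, 9, 10, 11, 12, 13, 14, 15, 16, 17}, which is all 13 segments.
No 3 of the 8 panels cover everything (all 56 combinations miss at least one segment), so 4 is optimal.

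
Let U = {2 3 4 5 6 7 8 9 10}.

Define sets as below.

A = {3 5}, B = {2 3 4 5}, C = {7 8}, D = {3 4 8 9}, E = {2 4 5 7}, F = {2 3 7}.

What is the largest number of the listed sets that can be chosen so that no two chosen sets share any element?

B, C are pairwise disjoint (B={2,3,4,5}; C={7,8}).
Every remaining set overlaps one of these, and no 3 of the listed sets are pairwise disjoint, so 2 is the maximum.

2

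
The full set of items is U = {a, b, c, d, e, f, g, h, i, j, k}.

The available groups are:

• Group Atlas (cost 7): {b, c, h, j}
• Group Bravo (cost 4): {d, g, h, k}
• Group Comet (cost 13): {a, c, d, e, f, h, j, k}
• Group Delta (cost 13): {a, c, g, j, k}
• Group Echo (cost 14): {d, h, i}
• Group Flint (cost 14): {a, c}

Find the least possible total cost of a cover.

Atlas, Bravo, Comet, Echo together cover every item (Atlas ∪ Bravo ∪ Comet ∪ Echo = {a, b, c, d, e, f, g, h, i, j, k}); total cost 7 + 4 + 13 + 14 = 38.
No covering selection has total cost below 38.

38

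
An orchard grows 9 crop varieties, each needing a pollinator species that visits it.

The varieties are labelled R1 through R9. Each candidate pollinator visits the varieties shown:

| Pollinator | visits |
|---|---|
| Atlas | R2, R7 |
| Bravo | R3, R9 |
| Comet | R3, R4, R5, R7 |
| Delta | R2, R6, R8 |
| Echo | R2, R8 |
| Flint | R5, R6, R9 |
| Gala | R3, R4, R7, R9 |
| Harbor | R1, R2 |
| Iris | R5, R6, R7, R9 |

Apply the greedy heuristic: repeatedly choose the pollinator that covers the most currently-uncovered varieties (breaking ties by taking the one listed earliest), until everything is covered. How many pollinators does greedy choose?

4

Greedy: pick Comet (covers 4 new) → pick Delta (covers 3 new) → pick Bravo (covers 1 new) → pick Harbor (covers 1 new). Total picks: 4.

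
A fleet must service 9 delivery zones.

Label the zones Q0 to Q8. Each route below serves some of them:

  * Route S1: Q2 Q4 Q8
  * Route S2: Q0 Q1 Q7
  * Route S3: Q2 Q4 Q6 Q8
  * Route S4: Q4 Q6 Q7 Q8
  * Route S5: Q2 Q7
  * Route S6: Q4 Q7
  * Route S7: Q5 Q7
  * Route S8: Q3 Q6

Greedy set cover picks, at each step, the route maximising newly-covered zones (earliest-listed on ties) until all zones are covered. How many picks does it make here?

Greedy: pick S3 (covers 4 new) → pick S2 (covers 3 new) → pick S7 (covers 1 new) → pick S8 (covers 1 new). Total picks: 4.

4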